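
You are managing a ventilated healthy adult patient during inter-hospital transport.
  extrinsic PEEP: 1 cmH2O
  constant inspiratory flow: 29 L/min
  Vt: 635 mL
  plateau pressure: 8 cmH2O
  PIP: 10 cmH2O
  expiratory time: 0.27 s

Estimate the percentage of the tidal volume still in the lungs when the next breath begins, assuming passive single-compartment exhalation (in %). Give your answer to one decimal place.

48.7

Flow: 29 L/min ÷ 60 = 0.4833 L/s.
R = (PIP − Pplat)/V̇ = (10 − 8) / 0.4833 = 2.0/0.4833 = 4.138 cmH2O·s/L.
C = Vt/(Pplat − PEEP) = 635.0 / (8 − 1) = 635.0/7.0 = 90.714 mL/cmH2O.
τ = R × C = 4.138 × 0.09071 L/cmH2O = 0.3754 s.
Fraction remaining at end-expiration = e^(−Te/τ) = e^(−0.27/0.3754) = 0.4871 → 48.71%.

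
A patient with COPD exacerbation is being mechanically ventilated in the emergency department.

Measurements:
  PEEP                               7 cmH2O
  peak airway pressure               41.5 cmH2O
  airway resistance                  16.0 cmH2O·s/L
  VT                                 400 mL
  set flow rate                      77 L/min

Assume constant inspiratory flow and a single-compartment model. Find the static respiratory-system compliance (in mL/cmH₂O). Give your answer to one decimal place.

Flow: 77 L/min ÷ 60 = 1.2833 L/s.
Equation of motion (constant flow): PIP = Vt/C + R·V̇ + PEEP.
Vt/C = PIP − R·V̇ − PEEP = 41.5 − 16.0×1.2833 − 7 = 41.5 − 20.533 − 7 = 13.967 cmH2O.
C = Vt / 13.967 = 400 / 13.967 = 28.639 mL/cmH2O.

28.6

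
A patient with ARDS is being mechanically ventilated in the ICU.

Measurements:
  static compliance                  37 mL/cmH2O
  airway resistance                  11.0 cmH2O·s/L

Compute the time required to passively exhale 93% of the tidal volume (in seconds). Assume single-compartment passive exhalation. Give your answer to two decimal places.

τ = R × C = 11.0 × 37 mL/cmH2O = 11.0 × 0.037 L/cmH2O = 0.407 s.
Exhaled fraction f = 1 − e^(−t/τ) → t = −τ·ln(1 − f) = −0.407·ln(0.07) = 1.082 s.

1.08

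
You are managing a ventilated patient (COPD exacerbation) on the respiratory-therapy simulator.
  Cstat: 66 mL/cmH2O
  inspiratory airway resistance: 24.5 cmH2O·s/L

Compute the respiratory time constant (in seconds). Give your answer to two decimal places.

τ = R × C = 24.5 × 66 mL/cmH2O = 24.5 × 0.066 L/cmH2O = 1.617 s.

1.62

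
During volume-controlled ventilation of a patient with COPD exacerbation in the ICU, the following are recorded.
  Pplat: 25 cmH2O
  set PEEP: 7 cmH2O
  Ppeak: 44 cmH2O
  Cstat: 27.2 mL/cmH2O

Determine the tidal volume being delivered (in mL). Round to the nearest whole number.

Vt = Cstat × (Pplat − PEEP) = 27.2 × (25 − 7) = 27.2 × 18.0 = 489.6 mL.

490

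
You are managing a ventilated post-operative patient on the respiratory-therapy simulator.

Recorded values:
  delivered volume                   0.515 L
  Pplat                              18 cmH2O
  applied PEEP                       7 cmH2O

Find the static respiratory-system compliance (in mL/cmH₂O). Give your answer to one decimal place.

Cstat = Vt / (Pplat − PEEP) = 515 / (18 − 7) = 515 / 11.0 = 46.818 mL/cmH2O.

46.8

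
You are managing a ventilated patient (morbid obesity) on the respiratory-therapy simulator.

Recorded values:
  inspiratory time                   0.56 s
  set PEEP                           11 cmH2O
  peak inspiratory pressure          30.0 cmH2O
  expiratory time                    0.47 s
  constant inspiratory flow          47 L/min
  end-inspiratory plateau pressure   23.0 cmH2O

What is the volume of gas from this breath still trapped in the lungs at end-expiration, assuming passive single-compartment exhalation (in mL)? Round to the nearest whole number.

Flow: 47 L/min ÷ 60 = 0.7833 L/s.
Vt = flow × Ti = 0.7833 L/s × 0.56 s × 1000 mL/L = 438.65 mL.
R = (PIP − Pplat)/V̇ = (30.0 − 23.0) / 0.7833 = 7.0/0.7833 = 8.937 cmH2O·s/L.
C = Vt/(Pplat − PEEP) = 438.65 / (23.0 − 11) = 438.65/12.0 = 36.554 mL/cmH2O.
τ = R × C = 8.937 × 0.03655 L/cmH2O = 0.3266 s.
Fraction remaining = e^(−Te/τ) = e^(−0.47/0.3266) = 0.2371.
Trapped volume = 438.65 × 0.2371 = 104.0 mL.

104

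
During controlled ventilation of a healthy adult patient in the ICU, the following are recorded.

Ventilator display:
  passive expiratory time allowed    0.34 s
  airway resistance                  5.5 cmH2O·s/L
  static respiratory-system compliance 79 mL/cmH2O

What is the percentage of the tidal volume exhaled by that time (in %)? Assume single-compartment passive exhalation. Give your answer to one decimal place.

54.3

τ = R × C = 5.5 × 79 mL/cmH2O = 5.5 × 0.079 L/cmH2O = 0.4345 s.
Passive exhalation: V(t)/V₀ = e^(−t/τ) = e^(−0.34/0.4345) = 0.4573.
Fraction exhaled = 1 − 0.4573 = 0.5427 → 54.27%.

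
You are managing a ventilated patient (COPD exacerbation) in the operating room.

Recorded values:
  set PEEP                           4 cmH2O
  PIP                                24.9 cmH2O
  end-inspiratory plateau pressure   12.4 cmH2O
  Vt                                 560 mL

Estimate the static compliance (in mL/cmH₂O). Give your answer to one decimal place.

66.7

Cstat = Vt / (Pplat − PEEP) = 560 / (12.4 − 4) = 560 / 8.4 = 66.667 mL/cmH2O.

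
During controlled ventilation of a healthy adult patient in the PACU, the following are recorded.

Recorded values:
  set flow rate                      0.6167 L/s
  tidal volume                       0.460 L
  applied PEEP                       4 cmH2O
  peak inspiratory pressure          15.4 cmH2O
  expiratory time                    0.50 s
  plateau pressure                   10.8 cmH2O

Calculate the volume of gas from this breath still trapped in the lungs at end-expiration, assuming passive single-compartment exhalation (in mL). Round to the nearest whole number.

R = (PIP − Pplat)/V̇ = (15.4 − 10.8) / 0.6167 = 4.6/0.6167 = 7.459 cmH2O·s/L.
C = Vt/(Pplat − PEEP) = 460.0 / (10.8 − 4) = 460.0/6.8 = 67.647 mL/cmH2O.
τ = R × C = 7.459 × 0.06765 L/cmH2O = 0.5046 s.
Fraction remaining = e^(−Te/τ) = e^(−0.50/0.5046) = 0.3712.
Trapped volume = 460.0 × 0.3712 = 170.75 mL.

171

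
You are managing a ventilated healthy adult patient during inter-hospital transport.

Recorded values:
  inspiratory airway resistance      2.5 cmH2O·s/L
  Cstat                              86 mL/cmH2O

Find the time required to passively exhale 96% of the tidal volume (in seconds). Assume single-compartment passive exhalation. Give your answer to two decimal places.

0.69

τ = R × C = 2.5 × 86 mL/cmH2O = 2.5 × 0.086 L/cmH2O = 0.215 s.
Exhaled fraction f = 1 − e^(−t/τ) → t = −τ·ln(1 − f) = −0.215·ln(0.04) = 0.6921 s.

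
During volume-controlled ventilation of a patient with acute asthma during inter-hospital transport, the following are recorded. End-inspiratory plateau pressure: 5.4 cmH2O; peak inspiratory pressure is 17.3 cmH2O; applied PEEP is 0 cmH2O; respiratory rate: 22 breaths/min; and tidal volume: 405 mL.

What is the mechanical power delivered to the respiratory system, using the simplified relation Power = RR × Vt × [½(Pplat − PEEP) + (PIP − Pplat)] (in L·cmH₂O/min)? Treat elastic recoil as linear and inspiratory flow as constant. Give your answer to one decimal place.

Per-breath work = Vt × [½(Pplat−PEEP) + (PIP−Pplat)] = 0.405 × [0.5×5.4 + 11.9] = 0.405 × 14.6 = 5.913 L·cmH2O.
Power = 22 × 5.913 = 130.09 L·cmH2O/min.

130.1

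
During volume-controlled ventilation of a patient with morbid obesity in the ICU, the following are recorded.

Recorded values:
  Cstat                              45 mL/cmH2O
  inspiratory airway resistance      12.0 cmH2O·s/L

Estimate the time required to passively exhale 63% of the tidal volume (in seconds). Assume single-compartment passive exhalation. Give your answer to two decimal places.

0.54

τ = R × C = 12.0 × 45 mL/cmH2O = 12.0 × 0.045 L/cmH2O = 0.54 s.
Exhaled fraction f = 1 − e^(−t/τ) → t = −τ·ln(1 − f) = −0.54·ln(0.37) = 0.5369 s.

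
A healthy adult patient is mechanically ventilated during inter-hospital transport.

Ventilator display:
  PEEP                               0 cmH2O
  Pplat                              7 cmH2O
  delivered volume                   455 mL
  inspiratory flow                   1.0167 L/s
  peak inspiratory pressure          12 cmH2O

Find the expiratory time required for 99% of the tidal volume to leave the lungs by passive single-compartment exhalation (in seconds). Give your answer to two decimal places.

R = (PIP − Pplat)/V̇ = (12 − 7) / 1.0167 = 5.0/1.0167 = 4.918 cmH2O·s/L.
C = Vt/(Pplat − PEEP) = 455.0 / (7 − 0) = 455.0/7.0 = 65.0 mL/cmH2O.
τ = R × C = 4.918 × 0.065 L/cmH2O = 0.3197 s.
t = −τ·ln(1 − 0.99) = −0.3197·ln(0.01) = 1.472 s.

1.47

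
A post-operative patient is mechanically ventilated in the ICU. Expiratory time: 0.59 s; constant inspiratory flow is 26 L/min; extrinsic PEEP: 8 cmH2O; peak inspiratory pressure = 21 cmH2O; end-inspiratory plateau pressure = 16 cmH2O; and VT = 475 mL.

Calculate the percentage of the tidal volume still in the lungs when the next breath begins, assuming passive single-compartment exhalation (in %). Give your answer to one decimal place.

Flow: 26 L/min ÷ 60 = 0.4333 L/s.
R = (PIP − Pplat)/V̇ = (21 − 16) / 0.4333 = 5.0/0.4333 = 11.539 cmH2O·s/L.
C = Vt/(Pplat − PEEP) = 475.0 / (16 − 8) = 475.0/8.0 = 59.375 mL/cmH2O.
τ = R × C = 11.539 × 0.05938 L/cmH2O = 0.6852 s.
Fraction remaining at end-expiration = e^(−Te/τ) = e^(−0.59/0.6852) = 0.4227 → 42.27%.

42.3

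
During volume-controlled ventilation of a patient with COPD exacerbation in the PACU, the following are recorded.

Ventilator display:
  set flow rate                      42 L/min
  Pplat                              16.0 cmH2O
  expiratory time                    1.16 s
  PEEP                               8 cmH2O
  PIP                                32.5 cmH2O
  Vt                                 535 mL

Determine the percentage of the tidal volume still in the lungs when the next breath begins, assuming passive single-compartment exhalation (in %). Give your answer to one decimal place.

47.9

Flow: 42 L/min ÷ 60 = 0.7 L/s.
R = (PIP − Pplat)/V̇ = (32.5 − 16.0) / 0.7 = 16.5/0.7 = 23.571 cmH2O·s/L.
C = Vt/(Pplat − PEEP) = 535.0 / (16.0 − 8) = 535.0/8.0 = 66.875 mL/cmH2O.
τ = R × C = 23.571 × 0.06688 L/cmH2O = 1.576 s.
Fraction remaining at end-expiration = e^(−Te/τ) = e^(−1.16/1.576) = 0.479 → 47.9%.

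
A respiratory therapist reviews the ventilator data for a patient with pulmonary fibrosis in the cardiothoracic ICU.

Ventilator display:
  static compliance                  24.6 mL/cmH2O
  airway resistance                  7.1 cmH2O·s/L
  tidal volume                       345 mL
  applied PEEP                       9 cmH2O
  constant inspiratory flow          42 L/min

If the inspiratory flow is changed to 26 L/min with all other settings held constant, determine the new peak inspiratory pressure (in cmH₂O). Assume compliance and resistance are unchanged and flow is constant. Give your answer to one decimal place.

Flow: 42 L/min ÷ 60 = 0.7 L/s.
New flow: 26 L/min ÷ 60 = 0.4333 L/s.
PIP = Vt/C + R·V̇ + PEEP (constant-flow equation of motion).
Only the resistive term changes: ΔPIP = R × ΔV̇ = 7.1 × (0.4333 − 0.7) = 7.1 × -0.2667 = -1.894 cmH2O.
Original PIP = 345/24.6 + 7.1×0.7 + 9 = 27.994 cmH2O; new PIP = 27.994 + (-1.894) = 26.1 cmH2O.

26.1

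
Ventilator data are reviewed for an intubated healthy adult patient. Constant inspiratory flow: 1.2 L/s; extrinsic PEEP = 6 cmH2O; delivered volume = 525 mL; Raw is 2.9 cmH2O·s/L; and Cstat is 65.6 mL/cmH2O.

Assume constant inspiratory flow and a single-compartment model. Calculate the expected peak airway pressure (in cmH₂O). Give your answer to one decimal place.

Equation of motion (constant flow): PIP = Vt/C + R·V̇ + PEEP.
PIP = 525/65.6 + 2.9×1.2 + 6 = 8.003 + 3.48 + 6 = 17.483 cmH2O.

17.5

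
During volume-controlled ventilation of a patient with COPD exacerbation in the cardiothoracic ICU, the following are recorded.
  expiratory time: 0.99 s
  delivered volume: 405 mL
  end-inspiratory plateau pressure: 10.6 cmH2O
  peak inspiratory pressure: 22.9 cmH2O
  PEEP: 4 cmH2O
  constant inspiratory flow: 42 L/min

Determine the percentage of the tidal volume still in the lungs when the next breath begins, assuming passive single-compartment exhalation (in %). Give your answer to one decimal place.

39.9

Flow: 42 L/min ÷ 60 = 0.7 L/s.
R = (PIP − Pplat)/V̇ = (22.9 − 10.6) / 0.7 = 12.3/0.7 = 17.571 cmH2O·s/L.
C = Vt/(Pplat − PEEP) = 405.0 / (10.6 − 4) = 405.0/6.6 = 61.364 mL/cmH2O.
τ = R × C = 17.571 × 0.06136 L/cmH2O = 1.078 s.
Fraction remaining at end-expiration = e^(−Te/τ) = e^(−0.99/1.078) = 0.3992 → 39.92%.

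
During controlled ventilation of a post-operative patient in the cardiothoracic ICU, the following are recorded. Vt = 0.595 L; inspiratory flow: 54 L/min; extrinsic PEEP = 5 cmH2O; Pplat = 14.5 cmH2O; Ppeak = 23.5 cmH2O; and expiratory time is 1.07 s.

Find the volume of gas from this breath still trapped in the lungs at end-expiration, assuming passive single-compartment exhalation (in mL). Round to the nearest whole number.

Flow: 54 L/min ÷ 60 = 0.9 L/s.
R = (PIP − Pplat)/V̇ = (23.5 − 14.5) / 0.9 = 9.0/0.9 = 10.0 cmH2O·s/L.
C = Vt/(Pplat − PEEP) = 595.0 / (14.5 − 5) = 595.0/9.5 = 62.632 mL/cmH2O.
τ = R × C = 10.0 × 0.06263 L/cmH2O = 0.6263 s.
Fraction remaining = e^(−Te/τ) = e^(−1.07/0.6263) = 0.1811.
Trapped volume = 595.0 × 0.1811 = 107.75 mL.

108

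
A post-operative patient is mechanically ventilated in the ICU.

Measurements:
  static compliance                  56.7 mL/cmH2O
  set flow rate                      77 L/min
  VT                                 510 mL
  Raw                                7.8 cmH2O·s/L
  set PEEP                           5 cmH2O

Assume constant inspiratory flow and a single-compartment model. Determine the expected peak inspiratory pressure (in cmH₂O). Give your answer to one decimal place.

24.0

Flow: 77 L/min ÷ 60 = 1.2833 L/s.
Equation of motion (constant flow): PIP = Vt/C + R·V̇ + PEEP.
PIP = 510/56.7 + 7.8×1.2833 + 5 = 8.995 + 10.01 + 5 = 24.005 cmH2O.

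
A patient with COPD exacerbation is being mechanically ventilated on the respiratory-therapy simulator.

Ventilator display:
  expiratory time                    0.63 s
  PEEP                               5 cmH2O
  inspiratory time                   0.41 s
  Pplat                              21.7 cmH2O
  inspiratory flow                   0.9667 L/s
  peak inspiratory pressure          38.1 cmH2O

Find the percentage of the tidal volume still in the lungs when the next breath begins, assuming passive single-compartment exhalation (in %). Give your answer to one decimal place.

20.9

Vt = flow × Ti = 0.9667 L/s × 0.41 s × 1000 mL/L = 396.35 mL.
R = (PIP − Pplat)/V̇ = (38.1 − 21.7) / 0.9667 = 16.4/0.9667 = 16.965 cmH2O·s/L.
C = Vt/(Pplat − PEEP) = 396.35 / (21.7 − 5) = 396.35/16.7 = 23.734 mL/cmH2O.
τ = R × C = 16.965 × 0.02373 L/cmH2O = 0.4026 s.
Fraction remaining at end-expiration = e^(−Te/τ) = e^(−0.63/0.4026) = 0.2091 → 20.91%.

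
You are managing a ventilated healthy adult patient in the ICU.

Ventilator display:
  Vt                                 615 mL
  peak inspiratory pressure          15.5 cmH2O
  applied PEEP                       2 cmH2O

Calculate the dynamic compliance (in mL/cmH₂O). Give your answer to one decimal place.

Dynamic compliance = Vt / (PIP − PEEP) = 615 / (15.5 − 2) = 615 / 13.5 = 45.556 mL/cmH2O.

45.6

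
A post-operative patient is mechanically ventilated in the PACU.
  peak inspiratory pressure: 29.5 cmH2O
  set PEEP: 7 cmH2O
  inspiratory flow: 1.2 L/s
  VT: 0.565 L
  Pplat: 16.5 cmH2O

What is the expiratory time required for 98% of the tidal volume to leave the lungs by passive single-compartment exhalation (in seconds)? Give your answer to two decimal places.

2.52

R = (PIP − Pplat)/V̇ = (29.5 − 16.5) / 1.2 = 13.0/1.2 = 10.833 cmH2O·s/L.
C = Vt/(Pplat − PEEP) = 565.0 / (16.5 − 7) = 565.0/9.5 = 59.474 mL/cmH2O.
τ = R × C = 10.833 × 0.05947 L/cmH2O = 0.6442 s.
t = −τ·ln(1 − 0.98) = −0.6442·ln(0.02) = 2.52 s.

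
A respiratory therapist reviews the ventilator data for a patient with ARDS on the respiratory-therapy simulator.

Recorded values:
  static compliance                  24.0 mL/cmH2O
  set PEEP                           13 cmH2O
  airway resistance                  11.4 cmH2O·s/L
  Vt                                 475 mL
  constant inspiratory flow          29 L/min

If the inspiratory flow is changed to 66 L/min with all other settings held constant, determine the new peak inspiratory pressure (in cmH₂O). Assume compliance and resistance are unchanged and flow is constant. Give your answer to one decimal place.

Flow: 29 L/min ÷ 60 = 0.4833 L/s.
New flow: 66 L/min ÷ 60 = 1.1 L/s.
PIP = Vt/C + R·V̇ + PEEP (constant-flow equation of motion).
Only the resistive term changes: ΔPIP = R × ΔV̇ = 11.4 × (1.1 − 0.4833) = 11.4 × 0.6167 = 7.03 cmH2O.
Original PIP = 475/24.0 + 11.4×0.4833 + 13 = 38.301 cmH2O; new PIP = 38.301 + (7.03) = 45.331 cmH2O.

45.3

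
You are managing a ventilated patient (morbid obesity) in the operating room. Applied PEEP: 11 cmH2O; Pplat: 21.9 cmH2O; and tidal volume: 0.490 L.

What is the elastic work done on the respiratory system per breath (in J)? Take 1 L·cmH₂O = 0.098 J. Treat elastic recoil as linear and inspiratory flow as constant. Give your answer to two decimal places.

0.26

Elastic work ≈ ½ × (Pplat − PEEP) × Vt = 0.5 × (21.9 − 11) × 0.490 L = 0.5 × 10.9 × 0.490 = 2.671 L·cmH2O.
× 0.098 J/(L·cmH2O) → 0.2618 J.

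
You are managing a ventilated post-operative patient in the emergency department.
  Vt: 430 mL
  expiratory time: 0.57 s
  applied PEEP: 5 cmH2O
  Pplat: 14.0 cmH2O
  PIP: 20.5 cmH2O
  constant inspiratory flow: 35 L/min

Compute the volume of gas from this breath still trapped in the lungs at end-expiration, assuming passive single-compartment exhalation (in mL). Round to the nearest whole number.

Flow: 35 L/min ÷ 60 = 0.5833 L/s.
R = (PIP − Pplat)/V̇ = (20.5 − 14.0) / 0.5833 = 6.5/0.5833 = 11.143 cmH2O·s/L.
C = Vt/(Pplat − PEEP) = 430.0 / (14.0 − 5) = 430.0/9.0 = 47.778 mL/cmH2O.
τ = R × C = 11.143 × 0.04778 L/cmH2O = 0.5324 s.
Fraction remaining = e^(−Te/τ) = e^(−0.57/0.5324) = 0.3428.
Trapped volume = 430.0 × 0.3428 = 147.4 mL.

147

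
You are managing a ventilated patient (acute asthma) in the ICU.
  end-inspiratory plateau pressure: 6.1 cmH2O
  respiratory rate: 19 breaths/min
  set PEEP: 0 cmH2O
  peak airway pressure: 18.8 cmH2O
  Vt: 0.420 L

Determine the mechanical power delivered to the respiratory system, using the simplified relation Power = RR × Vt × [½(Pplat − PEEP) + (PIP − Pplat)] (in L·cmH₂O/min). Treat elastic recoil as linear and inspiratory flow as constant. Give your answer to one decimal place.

125.7

Per-breath work = Vt × [½(Pplat−PEEP) + (PIP−Pplat)] = 0.420 × [0.5×6.1 + 12.7] = 0.420 × 15.75 = 6.615 L·cmH2O.
Power = 19 × 6.615 = 125.69 L·cmH2O/min.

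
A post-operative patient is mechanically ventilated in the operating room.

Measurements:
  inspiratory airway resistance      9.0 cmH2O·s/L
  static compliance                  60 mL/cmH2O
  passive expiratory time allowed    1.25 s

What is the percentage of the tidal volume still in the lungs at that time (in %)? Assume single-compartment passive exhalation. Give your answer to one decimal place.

τ = R × C = 9.0 × 60 mL/cmH2O = 9.0 × 0.060 L/cmH2O = 0.54 s.
Passive exhalation: V(t)/V₀ = e^(−t/τ) = e^(−1.25/0.54) = 0.09878.
Fraction remaining = 0.09878 → 9.878%.

9.9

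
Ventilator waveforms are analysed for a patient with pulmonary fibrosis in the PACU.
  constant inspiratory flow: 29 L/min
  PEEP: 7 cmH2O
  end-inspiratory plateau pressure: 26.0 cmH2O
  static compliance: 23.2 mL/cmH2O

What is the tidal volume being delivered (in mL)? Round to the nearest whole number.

Vt = Cstat × (Pplat − PEEP) = 23.2 × (26.0 − 7) = 23.2 × 19.0 = 440.8 mL.

441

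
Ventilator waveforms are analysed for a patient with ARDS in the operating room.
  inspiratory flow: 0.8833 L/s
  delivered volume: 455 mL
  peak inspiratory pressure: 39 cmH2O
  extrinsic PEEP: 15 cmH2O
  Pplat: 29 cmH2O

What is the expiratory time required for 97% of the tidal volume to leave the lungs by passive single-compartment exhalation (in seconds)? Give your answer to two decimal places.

1.29

R = (PIP − Pplat)/V̇ = (39 − 29) / 0.8833 = 10.0/0.8833 = 11.321 cmH2O·s/L.
C = Vt/(Pplat − PEEP) = 455.0 / (29 − 15) = 455.0/14.0 = 32.5 mL/cmH2O.
τ = R × C = 11.321 × 0.0325 L/cmH2O = 0.3679 s.
t = −τ·ln(1 − 0.97) = −0.3679·ln(0.03) = 1.29 s.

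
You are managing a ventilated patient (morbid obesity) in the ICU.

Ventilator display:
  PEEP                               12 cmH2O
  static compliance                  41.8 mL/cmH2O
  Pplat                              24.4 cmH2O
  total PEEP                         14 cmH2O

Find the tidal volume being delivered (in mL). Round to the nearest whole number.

End-expiratory occlusion gives total PEEP = 14 cmH2O (intrinsic PEEP = 14 − 12 = 2). Use total PEEP for the elastic gradient.
Vt = Cstat × (Pplat − PEEPtotal) = 41.8 × (24.4 − 14) = 41.8 × 10.4 = 434.72 mL.

435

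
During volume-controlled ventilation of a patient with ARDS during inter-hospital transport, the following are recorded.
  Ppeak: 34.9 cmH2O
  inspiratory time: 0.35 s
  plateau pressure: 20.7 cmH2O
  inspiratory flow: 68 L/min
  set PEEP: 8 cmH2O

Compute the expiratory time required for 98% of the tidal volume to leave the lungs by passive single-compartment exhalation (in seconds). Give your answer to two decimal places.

Flow: 68 L/min ÷ 60 = 1.1333 L/s.
Vt = flow × Ti = 1.1333 L/s × 0.35 s × 1000 mL/L = 396.66 mL.
R = (PIP − Pplat)/V̇ = (34.9 − 20.7) / 1.1333 = 14.2/1.1333 = 12.53 cmH2O·s/L.
C = Vt/(Pplat − PEEP) = 396.66 / (20.7 − 8) = 396.66/12.7 = 31.233 mL/cmH2O.
τ = R × C = 12.53 × 0.03123 L/cmH2O = 0.3913 s.
t = −τ·ln(1 − 0.98) = −0.3913·ln(0.02) = 1.531 s.

1.53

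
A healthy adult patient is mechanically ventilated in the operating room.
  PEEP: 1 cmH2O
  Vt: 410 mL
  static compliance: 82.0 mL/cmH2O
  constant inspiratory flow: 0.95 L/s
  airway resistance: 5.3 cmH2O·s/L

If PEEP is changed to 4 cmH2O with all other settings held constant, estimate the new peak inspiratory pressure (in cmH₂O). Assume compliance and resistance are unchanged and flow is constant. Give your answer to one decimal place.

PIP = Vt/C + R·V̇ + PEEP (constant-flow equation of motion).
Only the baseline term changes: ΔPIP = ΔPEEP = 4 − 1 = 3.0 cmH2O.
Original PIP = 410/82.0 + 5.3×0.95 + 1 = 11.035 cmH2O; new PIP = 11.035 + (3.0) = 14.035 cmH2O.

14.0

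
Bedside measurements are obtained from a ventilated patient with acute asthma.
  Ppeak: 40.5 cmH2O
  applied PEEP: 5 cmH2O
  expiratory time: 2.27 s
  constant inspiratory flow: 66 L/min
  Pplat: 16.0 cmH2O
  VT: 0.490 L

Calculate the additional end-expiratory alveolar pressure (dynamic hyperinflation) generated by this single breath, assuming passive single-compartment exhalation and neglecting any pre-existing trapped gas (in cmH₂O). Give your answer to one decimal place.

Flow: 66 L/min ÷ 60 = 1.1 L/s.
R = (PIP − Pplat)/V̇ = (40.5 − 16.0) / 1.1 = 24.5/1.1 = 22.273 cmH2O·s/L.
C = Vt/(Pplat − PEEP) = 490.0 / (16.0 − 5) = 490.0/11.0 = 44.545 mL/cmH2O.
τ = R × C = 22.273 × 0.04455 L/cmH2O = 0.9923 s.
Fraction remaining = e^(−Te/τ) = e^(−2.27/0.9923) = 0.1015; trapped volume = 490.0 × 0.1015 = 49.735 mL.
Additional alveolar pressure from trapping ≈ V_trapped / C = 49.735 / 44.545 = 1.117 cmH2O.

1.1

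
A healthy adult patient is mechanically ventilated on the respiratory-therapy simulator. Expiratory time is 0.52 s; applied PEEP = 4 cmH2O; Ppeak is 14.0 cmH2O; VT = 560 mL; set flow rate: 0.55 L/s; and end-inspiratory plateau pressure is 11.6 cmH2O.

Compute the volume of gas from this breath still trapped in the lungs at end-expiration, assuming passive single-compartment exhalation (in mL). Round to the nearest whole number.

111

R = (PIP − Pplat)/V̇ = (14.0 − 11.6) / 0.55 = 2.4/0.55 = 4.364 cmH2O·s/L.
C = Vt/(Pplat − PEEP) = 560.0 / (11.6 − 4) = 560.0/7.6 = 73.684 mL/cmH2O.
τ = R × C = 4.364 × 0.07368 L/cmH2O = 0.3215 s.
Fraction remaining = e^(−Te/τ) = e^(−0.52/0.3215) = 0.1984.
Trapped volume = 560.0 × 0.1984 = 111.1 mL.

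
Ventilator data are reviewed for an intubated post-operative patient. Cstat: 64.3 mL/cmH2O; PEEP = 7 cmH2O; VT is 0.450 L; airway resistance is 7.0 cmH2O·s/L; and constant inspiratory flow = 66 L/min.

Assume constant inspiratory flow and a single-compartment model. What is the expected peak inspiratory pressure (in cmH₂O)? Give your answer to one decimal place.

21.7

Flow: 66 L/min ÷ 60 = 1.1 L/s.
Equation of motion (constant flow): PIP = Vt/C + R·V̇ + PEEP.
PIP = 450/64.3 + 7.0×1.1 + 7 = 6.998 + 7.7 + 7 = 21.698 cmH2O.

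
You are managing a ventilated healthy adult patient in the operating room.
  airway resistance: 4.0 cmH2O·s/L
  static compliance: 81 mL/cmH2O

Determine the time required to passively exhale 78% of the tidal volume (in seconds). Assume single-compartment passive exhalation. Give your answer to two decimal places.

τ = R × C = 4.0 × 81 mL/cmH2O = 4.0 × 0.081 L/cmH2O = 0.324 s.
Exhaled fraction f = 1 − e^(−t/τ) → t = −τ·ln(1 − f) = −0.324·ln(0.22) = 0.4906 s.

0.49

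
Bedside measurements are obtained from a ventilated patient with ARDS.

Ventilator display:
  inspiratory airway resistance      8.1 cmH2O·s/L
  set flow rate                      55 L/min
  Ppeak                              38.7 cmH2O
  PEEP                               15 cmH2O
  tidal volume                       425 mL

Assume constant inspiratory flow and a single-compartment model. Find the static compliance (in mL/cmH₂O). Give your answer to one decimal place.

26.1

Flow: 55 L/min ÷ 60 = 0.9167 L/s.
Equation of motion (constant flow): PIP = Vt/C + R·V̇ + PEEP.
Vt/C = PIP − R·V̇ − PEEP = 38.7 − 8.1×0.9167 − 15 = 38.7 − 7.425 − 15 = 16.275 cmH2O.
C = Vt / 16.275 = 425 / 16.275 = 26.114 mL/cmH2O.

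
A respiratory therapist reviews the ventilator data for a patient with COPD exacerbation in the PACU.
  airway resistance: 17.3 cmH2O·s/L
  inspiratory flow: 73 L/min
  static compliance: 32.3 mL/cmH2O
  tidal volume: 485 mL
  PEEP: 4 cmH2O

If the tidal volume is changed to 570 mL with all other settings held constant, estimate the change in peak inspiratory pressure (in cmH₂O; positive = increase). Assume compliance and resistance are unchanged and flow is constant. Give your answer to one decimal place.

2.6

PIP = Vt/C + R·V̇ + PEEP (constant-flow equation of motion).
Only the elastic term changes: ΔPIP = ΔVt / C = (570 − 485) / 32.3 = 2.632 cmH2O.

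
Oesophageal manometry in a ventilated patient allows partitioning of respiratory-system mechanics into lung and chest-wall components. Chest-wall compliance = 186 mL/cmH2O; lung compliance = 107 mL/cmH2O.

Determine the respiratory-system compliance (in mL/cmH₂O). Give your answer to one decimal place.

Lung and chest wall are elastances in series: 1/Crs = 1/CL + 1/Ccw.
1/Crs = 1/107 + 1/186 = 0.01472.
Crs = 67.935 mL/cmH2O.

67.9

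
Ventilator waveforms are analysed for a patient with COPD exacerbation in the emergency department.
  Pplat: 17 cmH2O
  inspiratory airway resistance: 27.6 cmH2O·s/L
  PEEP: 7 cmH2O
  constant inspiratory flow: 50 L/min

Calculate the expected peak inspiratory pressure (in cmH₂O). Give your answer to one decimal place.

40.0

Flow: 50 L/min ÷ 60 = 0.8333 L/s.
PIP = Pplat + Raw × flow = 17 + 27.6 × 0.8333 = 17 + 22.999 = 39.999 cmH2O.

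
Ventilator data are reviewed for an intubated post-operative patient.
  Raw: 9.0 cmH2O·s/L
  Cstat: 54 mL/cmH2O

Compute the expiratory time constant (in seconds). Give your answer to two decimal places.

0.49

τ = R × C = 9.0 × 54 mL/cmH2O = 9.0 × 0.054 L/cmH2O = 0.486 s.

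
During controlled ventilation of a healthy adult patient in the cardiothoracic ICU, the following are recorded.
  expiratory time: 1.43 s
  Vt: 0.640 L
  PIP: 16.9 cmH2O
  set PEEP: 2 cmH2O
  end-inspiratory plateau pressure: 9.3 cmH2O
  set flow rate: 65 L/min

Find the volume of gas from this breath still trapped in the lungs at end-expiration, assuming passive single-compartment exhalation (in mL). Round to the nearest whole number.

63

Flow: 65 L/min ÷ 60 = 1.0833 L/s.
R = (PIP − Pplat)/V̇ = (16.9 − 9.3) / 1.0833 = 7.6/1.0833 = 7.016 cmH2O·s/L.
C = Vt/(Pplat − PEEP) = 640.0 / (9.3 − 2) = 640.0/7.3 = 87.671 mL/cmH2O.
τ = R × C = 7.016 × 0.08767 L/cmH2O = 0.6151 s.
Fraction remaining = e^(−Te/τ) = e^(−1.43/0.6151) = 0.0978.
Trapped volume = 640.0 × 0.0978 = 62.592 mL.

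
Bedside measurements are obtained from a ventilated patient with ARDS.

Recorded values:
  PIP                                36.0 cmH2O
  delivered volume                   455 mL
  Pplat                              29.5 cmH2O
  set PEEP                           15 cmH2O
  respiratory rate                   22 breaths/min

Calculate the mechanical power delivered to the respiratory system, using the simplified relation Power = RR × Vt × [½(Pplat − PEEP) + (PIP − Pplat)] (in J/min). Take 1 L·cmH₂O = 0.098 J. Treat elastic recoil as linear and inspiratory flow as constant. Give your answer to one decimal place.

Per-breath work = Vt × [½(Pplat−PEEP) + (PIP−Pplat)] = 0.455 × [0.5×14.5 + 6.5] = 0.455 × 13.75 = 6.256 L·cmH2O.
Power = 22 × 6.256 = 137.63 L·cmH2O/min.
× 0.098 J/(L·cmH2O) → 13.488 J/min.

13.5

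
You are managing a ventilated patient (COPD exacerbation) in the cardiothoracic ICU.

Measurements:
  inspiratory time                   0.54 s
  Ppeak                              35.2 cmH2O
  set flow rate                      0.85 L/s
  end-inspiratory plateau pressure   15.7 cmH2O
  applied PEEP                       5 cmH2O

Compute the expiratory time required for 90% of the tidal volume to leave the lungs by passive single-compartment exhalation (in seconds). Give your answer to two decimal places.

2.27

Vt = flow × Ti = 0.85 L/s × 0.54 s × 1000 mL/L = 459.0 mL.
R = (PIP − Pplat)/V̇ = (35.2 − 15.7) / 0.85 = 19.5/0.85 = 22.941 cmH2O·s/L.
C = Vt/(Pplat − PEEP) = 459.0 / (15.7 − 5) = 459.0/10.7 = 42.897 mL/cmH2O.
τ = R × C = 22.941 × 0.0429 L/cmH2O = 0.9842 s.
t = −τ·ln(1 − 0.90) = −0.9842·ln(0.1) = 2.266 s.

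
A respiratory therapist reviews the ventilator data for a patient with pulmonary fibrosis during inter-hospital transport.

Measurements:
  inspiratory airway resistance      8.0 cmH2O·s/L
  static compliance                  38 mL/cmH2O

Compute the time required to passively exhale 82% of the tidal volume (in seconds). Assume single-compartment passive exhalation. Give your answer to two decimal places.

0.52

τ = R × C = 8.0 × 38 mL/cmH2O = 8.0 × 0.038 L/cmH2O = 0.304 s.
Exhaled fraction f = 1 − e^(−t/τ) → t = −τ·ln(1 − f) = −0.304·ln(0.18) = 0.5213 s.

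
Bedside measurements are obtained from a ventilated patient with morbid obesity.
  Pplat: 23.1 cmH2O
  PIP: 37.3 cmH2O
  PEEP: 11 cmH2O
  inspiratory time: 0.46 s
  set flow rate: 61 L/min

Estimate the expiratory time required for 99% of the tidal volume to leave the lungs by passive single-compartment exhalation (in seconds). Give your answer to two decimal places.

2.49

Flow: 61 L/min ÷ 60 = 1.0167 L/s.
Vt = flow × Ti = 1.0167 L/s × 0.46 s × 1000 mL/L = 467.68 mL.
R = (PIP − Pplat)/V̇ = (37.3 − 23.1) / 1.0167 = 14.2/1.0167 = 13.967 cmH2O·s/L.
C = Vt/(Pplat − PEEP) = 467.68 / (23.1 − 11) = 467.68/12.1 = 38.651 mL/cmH2O.
τ = R × C = 13.967 × 0.03865 L/cmH2O = 0.5398 s.
t = −τ·ln(1 − 0.99) = −0.5398·ln(0.01) = 2.486 s.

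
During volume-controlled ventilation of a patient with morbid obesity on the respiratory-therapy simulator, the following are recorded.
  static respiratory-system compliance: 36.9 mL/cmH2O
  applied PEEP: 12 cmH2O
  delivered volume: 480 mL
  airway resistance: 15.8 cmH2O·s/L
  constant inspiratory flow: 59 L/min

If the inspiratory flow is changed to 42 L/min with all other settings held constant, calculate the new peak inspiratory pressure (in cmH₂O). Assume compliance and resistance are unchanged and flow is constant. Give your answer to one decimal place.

36.1

Flow: 59 L/min ÷ 60 = 0.9833 L/s.
New flow: 42 L/min ÷ 60 = 0.7 L/s.
PIP = Vt/C + R·V̇ + PEEP (constant-flow equation of motion).
Only the resistive term changes: ΔPIP = R × ΔV̇ = 15.8 × (0.7 − 0.9833) = 15.8 × -0.2833 = -4.476 cmH2O.
Original PIP = 480/36.9 + 15.8×0.9833 + 12 = 40.544 cmH2O; new PIP = 40.544 + (-4.476) = 36.068 cmH2O.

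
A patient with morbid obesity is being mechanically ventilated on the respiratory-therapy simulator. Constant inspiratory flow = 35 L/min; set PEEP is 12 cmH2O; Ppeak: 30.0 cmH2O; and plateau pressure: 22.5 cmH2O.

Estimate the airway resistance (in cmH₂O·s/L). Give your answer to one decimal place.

12.9

Flow: 35 L/min ÷ 60 = 0.5833 L/s.
Raw = (PIP − Pplat) / flow = (30.0 − 22.5) / 0.5833 = 7.5 / 0.5833 = 12.858 cmH2O·s/L.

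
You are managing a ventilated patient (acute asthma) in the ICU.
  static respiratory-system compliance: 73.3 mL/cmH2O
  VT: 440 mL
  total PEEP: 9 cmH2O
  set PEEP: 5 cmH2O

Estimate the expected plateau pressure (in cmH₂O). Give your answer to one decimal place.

End-expiratory occlusion gives total PEEP = 9 cmH2O (intrinsic PEEP = 9 − 5 = 4). Use total PEEP for the elastic gradient.
Pplat = PEEPtotal + Vt / Cstat = 9 + 440 / 73.3 = 9 + 6.003 = 15.003 cmH2O.

15.0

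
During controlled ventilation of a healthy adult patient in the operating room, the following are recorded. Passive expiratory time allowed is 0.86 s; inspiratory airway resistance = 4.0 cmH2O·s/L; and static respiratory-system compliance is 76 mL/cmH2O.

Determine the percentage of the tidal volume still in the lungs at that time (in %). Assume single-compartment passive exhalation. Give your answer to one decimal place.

5.9

τ = R × C = 4.0 × 76 mL/cmH2O = 4.0 × 0.076 L/cmH2O = 0.304 s.
Passive exhalation: V(t)/V₀ = e^(−t/τ) = e^(−0.86/0.304) = 0.05908.
Fraction remaining = 0.05908 → 5.908%.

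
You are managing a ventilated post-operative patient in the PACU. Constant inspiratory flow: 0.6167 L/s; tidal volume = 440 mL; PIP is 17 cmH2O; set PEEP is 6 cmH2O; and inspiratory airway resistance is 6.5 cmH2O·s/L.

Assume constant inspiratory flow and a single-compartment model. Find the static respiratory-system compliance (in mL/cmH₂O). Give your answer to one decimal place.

62.9

Equation of motion (constant flow): PIP = Vt/C + R·V̇ + PEEP.
Vt/C = PIP − R·V̇ − PEEP = 17 − 6.5×0.6167 − 6 = 17 − 4.009 − 6 = 6.991 cmH2O.
C = Vt / 6.991 = 440 / 6.991 = 62.938 mL/cmH2O.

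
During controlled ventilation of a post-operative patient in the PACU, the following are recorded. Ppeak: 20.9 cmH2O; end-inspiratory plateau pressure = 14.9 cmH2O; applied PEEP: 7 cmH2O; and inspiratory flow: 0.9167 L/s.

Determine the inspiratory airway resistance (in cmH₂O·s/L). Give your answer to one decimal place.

6.5

Raw = (PIP − Pplat) / flow = (20.9 − 14.9) / 0.9167 = 6.0 / 0.9167 = 6.545 cmH2O·s/L.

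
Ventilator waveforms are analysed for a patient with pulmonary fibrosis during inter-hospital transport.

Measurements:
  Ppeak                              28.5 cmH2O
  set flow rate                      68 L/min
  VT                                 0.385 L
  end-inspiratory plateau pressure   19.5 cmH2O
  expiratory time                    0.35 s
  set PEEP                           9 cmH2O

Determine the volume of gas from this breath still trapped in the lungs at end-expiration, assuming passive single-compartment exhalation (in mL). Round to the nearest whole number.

Flow: 68 L/min ÷ 60 = 1.1333 L/s.
R = (PIP − Pplat)/V̇ = (28.5 − 19.5) / 1.1333 = 9.0/1.1333 = 7.941 cmH2O·s/L.
C = Vt/(Pplat − PEEP) = 385.0 / (19.5 − 9) = 385.0/10.5 = 36.667 mL/cmH2O.
τ = R × C = 7.941 × 0.03667 L/cmH2O = 0.2912 s.
Fraction remaining = e^(−Te/τ) = e^(−0.35/0.2912) = 0.3006.
Trapped volume = 385.0 × 0.3006 = 115.73 mL.

116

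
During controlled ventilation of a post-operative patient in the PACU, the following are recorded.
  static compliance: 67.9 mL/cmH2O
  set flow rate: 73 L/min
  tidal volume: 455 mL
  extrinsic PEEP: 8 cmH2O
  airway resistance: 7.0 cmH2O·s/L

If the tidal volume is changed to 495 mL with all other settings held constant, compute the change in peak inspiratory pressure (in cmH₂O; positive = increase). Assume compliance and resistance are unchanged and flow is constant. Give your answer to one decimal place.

0.6

PIP = Vt/C + R·V̇ + PEEP (constant-flow equation of motion).
Only the elastic term changes: ΔPIP = ΔVt / C = (495 − 455) / 67.9 = 0.5891 cmH2O.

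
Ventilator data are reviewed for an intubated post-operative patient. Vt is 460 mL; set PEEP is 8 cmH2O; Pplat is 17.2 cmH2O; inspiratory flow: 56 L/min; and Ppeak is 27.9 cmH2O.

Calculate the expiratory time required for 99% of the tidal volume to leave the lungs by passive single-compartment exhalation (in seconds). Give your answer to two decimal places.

Flow: 56 L/min ÷ 60 = 0.9333 L/s.
R = (PIP − Pplat)/V̇ = (27.9 − 17.2) / 0.9333 = 10.7/0.9333 = 11.465 cmH2O·s/L.
C = Vt/(Pplat − PEEP) = 460.0 / (17.2 − 8) = 460.0/9.2 = 50.0 mL/cmH2O.
τ = R × C = 11.465 × 0.05 L/cmH2O = 0.5733 s.
t = −τ·ln(1 − 0.99) = −0.5733·ln(0.01) = 2.64 s.

2.64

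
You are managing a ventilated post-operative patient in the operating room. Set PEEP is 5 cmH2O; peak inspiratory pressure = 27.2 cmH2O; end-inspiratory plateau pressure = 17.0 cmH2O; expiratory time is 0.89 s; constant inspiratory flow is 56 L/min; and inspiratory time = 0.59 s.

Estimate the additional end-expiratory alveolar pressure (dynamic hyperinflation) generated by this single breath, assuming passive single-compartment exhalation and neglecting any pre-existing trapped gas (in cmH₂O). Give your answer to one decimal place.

Flow: 56 L/min ÷ 60 = 0.9333 L/s.
Vt = flow × Ti = 0.9333 L/s × 0.59 s × 1000 mL/L = 550.65 mL.
R = (PIP − Pplat)/V̇ = (27.2 − 17.0) / 0.9333 = 10.2/0.9333 = 10.929 cmH2O·s/L.
C = Vt/(Pplat − PEEP) = 550.65 / (17.0 − 5) = 550.65/12.0 = 45.888 mL/cmH2O.
τ = R × C = 10.929 × 0.04589 L/cmH2O = 0.5015 s.
Fraction remaining = e^(−Te/τ) = e^(−0.89/0.5015) = 0.1695; trapped volume = 550.65 × 0.1695 = 93.335 mL.
Additional alveolar pressure from trapping ≈ V_trapped / C = 93.335 / 45.888 = 2.034 cmH2O.

2.0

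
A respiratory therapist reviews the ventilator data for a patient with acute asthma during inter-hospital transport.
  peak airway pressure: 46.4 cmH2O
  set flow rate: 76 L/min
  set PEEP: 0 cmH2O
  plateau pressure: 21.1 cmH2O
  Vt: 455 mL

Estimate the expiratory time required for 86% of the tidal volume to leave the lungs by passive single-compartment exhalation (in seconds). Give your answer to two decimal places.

Flow: 76 L/min ÷ 60 = 1.2667 L/s.
R = (PIP − Pplat)/V̇ = (46.4 − 21.1) / 1.2667 = 25.3/1.2667 = 19.973 cmH2O·s/L.
C = Vt/(Pplat − PEEP) = 455.0 / (21.1 − 0) = 455.0/21.1 = 21.564 mL/cmH2O.
τ = R × C = 19.973 × 0.02156 L/cmH2O = 0.4306 s.
t = −τ·ln(1 − 0.86) = −0.4306·ln(0.14) = 0.8466 s.

0.85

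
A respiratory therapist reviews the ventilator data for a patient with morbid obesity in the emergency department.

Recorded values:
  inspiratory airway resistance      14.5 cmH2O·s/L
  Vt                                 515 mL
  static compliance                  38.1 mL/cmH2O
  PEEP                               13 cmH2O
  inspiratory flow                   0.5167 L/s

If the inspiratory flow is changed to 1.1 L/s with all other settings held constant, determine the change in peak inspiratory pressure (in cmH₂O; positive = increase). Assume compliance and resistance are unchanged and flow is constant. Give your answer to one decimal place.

8.5

PIP = Vt/C + R·V̇ + PEEP (constant-flow equation of motion).
Only the resistive term changes: ΔPIP = R × ΔV̇ = 14.5 × (1.1 − 0.5167) = 14.5 × 0.5833 = 8.458 cmH2O.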